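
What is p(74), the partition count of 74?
7089500

p(n) counts ways to write n as a sum of positive integers (order ignored).
Euler's pentagonal recurrence: p(k) = p(k-1) + p(k-2) - p(k-5) - p(k-7) + p(k-12) + p(k-15) - ... (offsets j(3j∓1)/2, signs ++--, p(0)=1, p(<0)=0).
DP table for k = 0..73: p(0)=1, p(1)=1, p(2)=2, p(3)=3, p(4)=5, p(5)=7, p(6)=11, p(7)=15, p(8)=22, p(9)=30, p(10)=42, p(11)=56, p(12)=77, p(13)=101, p(14)=135, p(15)=176, p(16)=231, p(17)=297, p(18)=385, p(19)=490, p(20)=627, p(21)=792, p(22)=1002, p(23)=1255, p(24)=1575, p(25)=1958, p(26)=2436, p(27)=3010, p(28)=3718, p(29)=4565, p(30)=5604, p(31)=6842, p(32)=8349, p(33)=10143, p(34)=12310, p(35)=14883, p(36)=17977, p(37)=21637, p(38)=26015, p(39)=31185, p(40)=37338, p(41)=44583, p(42)=53174, p(43)=63261, p(44)=75175, p(45)=89134, p(46)=105558, p(47)=124754, p(48)=147273, p(49)=173525, p(50)=204226, p(51)=239943, p(52)=281589, p(53)=329931, p(54)=386155, p(55)=451276, p(56)=526823, p(57)=614154, p(58)=715220, p(59)=831820, p(60)=966467, p(61)=1121505, p(62)=1300156, p(63)=1505499, p(64)=1741630, p(65)=2012558, p(66)=2323520, p(67)=2679689, p(68)=3087735, p(69)=3554345, p(70)=4087968, p(71)=4697205, p(72)=5392783, p(73)=6185689.
Final step: p(74) = p(73) + p(72) - p(69) - p(67) + p(62) + p(59) - p(52) - p(48) + p(39) + p(34) - p(23) - p(17) + p(4)
= 6185689 + 5392783 - 3554345 - 2679689 + 1300156 + 831820 - 281589 - 147273 + 31185 + 12310 - 1255 - 297 + 5
= 7089500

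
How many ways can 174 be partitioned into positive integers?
397125074750

p(n) counts ways to write n as a sum of positive integers (order ignored).
Euler's pentagonal recurrence: p(k) = p(k-1) + p(k-2) - p(k-5) - p(k-7) + p(k-12) + p(k-15) - ... (offsets j(3j∓1)/2, signs ++--, p(0)=1, p(<0)=0).
DP table for k = 0..173: p(0)=1, p(1)=1, p(2)=2, p(3)=3, p(4)=5, p(5)=7, p(6)=11, p(7)=15, p(8)=22, p(9)=30, p(10)=42, p(11)=56, p(12)=77, p(13)=101, p(14)=135, p(15)=176, p(16)=231, p(17)=297, p(18)=385, p(19)=490, p(20)=627, p(21)=792, p(22)=1002, p(23)=1255, p(24)=1575, p(25)=1958, p(26)=2436, p(27)=3010, p(28)=3718, p(29)=4565, p(30)=5604, p(31)=6842, p(32)=8349, p(33)=10143, p(34)=12310, p(35)=14883, p(36)=17977, p(37)=21637, p(38)=26015, p(39)=31185, p(40)=37338, p(41)=44583, p(42)=53174, p(43)=63261, p(44)=75175, p(45)=89134, p(46)=105558, p(47)=124754, p(48)=147273, p(49)=173525, p(50)=204226, p(51)=239943, p(52)=281589, p(53)=329931, p(54)=386155, p(55)=451276, p(56)=526823, p(57)=614154, p(58)=715220, p(59)=831820, p(60)=966467, p(61)=1121505, p(62)=1300156, p(63)=1505499, p(64)=1741630, p(65)=2012558, p(66)=2323520, p(67)=2679689, p(68)=3087735, p(69)=3554345, p(70)=4087968, p(71)=4697205, p(72)=5392783, p(73)=6185689, p(74)=7089500, p(75)=8118264, p(76)=9289091, p(77)=10619863, p(78)=12132164, p(79)=13848650, p(80)=15796476, p(81)=18004327, p(82)=20506255, p(83)=23338469, p(84)=26543660, p(85)=30167357, p(86)=34262962, p(87)=38887673, p(88)=44108109, p(89)=49995925, p(90)=56634173, p(91)=64112359, p(92)=72533807, p(93)=82010177, p(94)=92669720, p(95)=104651419, p(96)=118114304, p(97)=133230930, p(98)=150198136, p(99)=169229875, p(100)=190569292, p(101)=214481126, p(102)=241265379, p(103)=271248950, p(104)=304801365, p(105)=342325709, p(106)=384276336, p(107)=431149389, p(108)=483502844, p(109)=541946240, p(110)=607163746, p(111)=679903203, p(112)=761002156, p(113)=851376628, p(114)=952050665, p(115)=1064144451, p(116)=1188908248, p(117)=1327710076, p(118)=1482074143, p(119)=1653668665, p(120)=1844349560, p(121)=2056148051, p(122)=2291320912, p(123)=2552338241, p(124)=2841940500, p(125)=3163127352, p(126)=3519222692, p(127)=3913864295, p(128)=4351078600, p(129)=4835271870, p(130)=5371315400, p(131)=5964539504, p(132)=6620830889, p(133)=7346629512, p(134)=8149040695, p(135)=9035836076, p(136)=10015581680, p(137)=11097645016, p(138)=12292341831, p(139)=13610949895, p(140)=15065878135, p(141)=16670689208, p(142)=18440293320, p(143)=20390982757, p(144)=22540654445, p(145)=24908858009, p(146)=27517052599, p(147)=30388671978, p(148)=33549419497, p(149)=37027355200, p(150)=40853235313, p(151)=45060624582, p(152)=49686288421, p(153)=54770336324, p(154)=60356673280, p(155)=66493182097, p(156)=73232243759, p(157)=80630964769, p(158)=88751778802, p(159)=97662728555, p(160)=107438159466, p(161)=118159068427, p(162)=129913904637, p(163)=142798995930, p(164)=156919475295, p(165)=172389800255, p(166)=189334822579, p(167)=207890420102, p(168)=228204732751, p(169)=250438925115, p(170)=274768617130, p(171)=301384802048, p(172)=330495499613, p(173)=362326859895.
Final step: p(174) = p(173) + p(172) - p(169) - p(167) + p(162) + p(159) - p(152) - p(148) + p(139) + p(134) - p(123) - p(117) + p(104) + p(97) - p(82) - p(74) + p(57) + p(48) - p(29) - p(19)
= 362326859895 + 330495499613 - 250438925115 - 207890420102 + 129913904637 + 97662728555 - 49686288421 - 33549419497 + 13610949895 + 8149040695 - 2552338241 - 1327710076 + 304801365 + 133230930 - 20506255 - 7089500 + 614154 + 147273 - 4565 - 490
= 397125074750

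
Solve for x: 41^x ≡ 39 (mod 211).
11

Baby-step giant-step with step n = ⌈√211⌉ = 15.
Baby steps 41^j mod 211 (j:value) for j=0..14: 0:1, 1:41, 2:204, 3:135, 4:49, 5:110, 6:79, 7:74, 8:80, 9:115, 10:73, 11:39, 12:122, 13:149, 14:201.
h = 39 is already in the table at j=11, so x = 11.
Check: 41^11 ≡ 39 (mod 211).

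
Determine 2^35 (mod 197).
113

Repeated squaring. Binary of 35 = 100011.
2^1 ≡ 2 (mod 197); 2^2 ≡ 4 (mod 197); 2^4 ≡ 16 (mod 197); 2^8 ≡ 59 (mod 197); 2^16 ≡ 132 (mod 197); 2^32 ≡ 88 (mod 197)
2^35 = 2^1 × 2^2 × 2^32 ≡ 113 (mod 197)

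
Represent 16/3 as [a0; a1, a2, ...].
[5; 3]

Euclidean algorithm steps:
16 = 5 × 3 + 1
3 = 3 × 1 + 0
Continued fraction: [5; 3]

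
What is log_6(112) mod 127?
97

Baby-step giant-step with step n = ⌈√127⌉ = 12.
Baby steps 6^j mod 127 (j:value) for j=0..11: 0:1, 1:6, 2:36, 3:89, 4:26, 5:29, 6:47, 7:28, 8:41, 9:119, 10:79, 11:93.
Giant-step multiplier: 6^(-12) ≡ 6^(126-12) = 6^114 ≡ 94 (mod 127).
Giant steps γ_i = 112·94^i mod 127: γ_0=112, γ_1=114, γ_2=48, γ_3=67, γ_4=75, γ_5=65, γ_6=14, γ_7=46, γ_8=6 (in table at j=1).
x = i·n + j = 8·12 + 1 = 97.
Check: 6^97 ≡ 112 (mod 127).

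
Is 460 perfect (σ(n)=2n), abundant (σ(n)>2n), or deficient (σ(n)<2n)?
abundant

Proper divisors of 460: sum = 1 + 2 + 4 + 5 + 10 + 20 + 23 + 46 + 92 + 115 + 230 = 548
Since 548 > 460, 460 is abundant.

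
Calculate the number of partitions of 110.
607163746

p(n) counts ways to write n as a sum of positive integers (order ignored).
Euler's pentagonal recurrence: p(k) = p(k-1) + p(k-2) - p(k-5) - p(k-7) + p(k-12) + p(k-15) - ... (offsets j(3j∓1)/2, signs ++--, p(0)=1, p(<0)=0).
DP table for k = 0..109: p(0)=1, p(1)=1, p(2)=2, p(3)=3, p(4)=5, p(5)=7, p(6)=11, p(7)=15, p(8)=22, p(9)=30, p(10)=42, p(11)=56, p(12)=77, p(13)=101, p(14)=135, p(15)=176, p(16)=231, p(17)=297, p(18)=385, p(19)=490, p(20)=627, p(21)=792, p(22)=1002, p(23)=1255, p(24)=1575, p(25)=1958, p(26)=2436, p(27)=3010, p(28)=3718, p(29)=4565, p(30)=5604, p(31)=6842, p(32)=8349, p(33)=10143, p(34)=12310, p(35)=14883, p(36)=17977, p(37)=21637, p(38)=26015, p(39)=31185, p(40)=37338, p(41)=44583, p(42)=53174, p(43)=63261, p(44)=75175, p(45)=89134, p(46)=105558, p(47)=124754, p(48)=147273, p(49)=173525, p(50)=204226, p(51)=239943, p(52)=281589, p(53)=329931, p(54)=386155, p(55)=451276, p(56)=526823, p(57)=614154, p(58)=715220, p(59)=831820, p(60)=966467, p(61)=1121505, p(62)=1300156, p(63)=1505499, p(64)=1741630, p(65)=2012558, p(66)=2323520, p(67)=2679689, p(68)=3087735, p(69)=3554345, p(70)=4087968, p(71)=4697205, p(72)=5392783, p(73)=6185689, p(74)=7089500, p(75)=8118264, p(76)=9289091, p(77)=10619863, p(78)=12132164, p(79)=13848650, p(80)=15796476, p(81)=18004327, p(82)=20506255, p(83)=23338469, p(84)=26543660, p(85)=30167357, p(86)=34262962, p(87)=38887673, p(88)=44108109, p(89)=49995925, p(90)=56634173, p(91)=64112359, p(92)=72533807, p(93)=82010177, p(94)=92669720, p(95)=104651419, p(96)=118114304, p(97)=133230930, p(98)=150198136, p(99)=169229875, p(100)=190569292, p(101)=214481126, p(102)=241265379, p(103)=271248950, p(104)=304801365, p(105)=342325709, p(106)=384276336, p(107)=431149389, p(108)=483502844, p(109)=541946240.
Final step: p(110) = p(109) + p(108) - p(105) - p(103) + p(98) + p(95) - p(88) - p(84) + p(75) + p(70) - p(59) - p(53) + p(40) + p(33) - p(18) - p(10)
= 541946240 + 483502844 - 342325709 - 271248950 + 150198136 + 104651419 - 44108109 - 26543660 + 8118264 + 4087968 - 831820 - 329931 + 37338 + 10143 - 385 - 42
= 607163746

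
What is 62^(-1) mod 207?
197

gcd(62, 207) = 1, so the inverse exists.
Extended Euclidean algorithm on (207, 62):
207 = 3 × 62 + 21  ⟹  21 = (1)·207 + (-3)·62
62 = 2 × 21 + 20  ⟹  20 = (-2)·207 + (7)·62
21 = 1 × 20 + 1  ⟹  1 = (3)·207 + (-10)·62
So (-10)·62 ≡ 1 (mod 207), i.e. 62^(-1) ≡ -10 ≡ 197 (mod 207).
Check: 62 × 197 = 12214 ≡ 1 (mod 207)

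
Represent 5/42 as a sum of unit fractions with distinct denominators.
1/9 + 1/126

Greedy algorithm:
5/42: ceiling(42/5) = 9, use 1/9
1/126: ceiling(126/1) = 126, use 1/126
Result: 5/42 = 1/9 + 1/126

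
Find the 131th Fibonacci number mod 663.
437

Matrix identity: Q^n = [[F_(n+1), F_n], [F_n, F_(n-1)]] with Q = [[1,1],[1,0]].
n = 131 = 10000011₂. Square-and-multiply, entries mod 663:
Q^1 = [[1,1],[1,0]]
Q^2 = (Q^1)² = [[2,1],[1,1]]
Q^4 = (Q^2)² = [[5,3],[3,2]]
Q^8 = (Q^4)² = [[34,21],[21,13]]
Q^16 = (Q^8)² = [[271,324],[324,610]]
Q^32 = (Q^16)² = [[70,354],[354,379]]
Q^65 = (Q^32)²·Q = [[94,268],[268,489]]
Q^131 = (Q^65)²·Q = [[213,437],[437,439]]
F_131 mod 663 = Q^131[0][1] = 437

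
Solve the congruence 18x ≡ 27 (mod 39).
x ≡ 8 (mod 13)

gcd(18, 39) = 3, which divides 27, so solutions exist.
Divide through by 3: 6x ≡ 9 (mod 13).
Find 6^(-1) mod 13 by the extended Euclidean algorithm:
13 = 2 × 6 + 1  ⟹  1 = (1)·13 + (-2)·6
So (-2)·6 ≡ 1 (mod 13), i.e. 6^(-1) ≡ -2 ≡ 11 (mod 13).
x ≡ 11 × 9 = 99 ≡ 8 (mod 13).
Check: 18 × 8 = 144 ≡ 27 (mod 39).
x ≡ 8 (mod 13), giving 3 solutions mod 39.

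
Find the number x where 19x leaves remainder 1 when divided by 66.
7

gcd(19, 66) = 1, so the inverse exists.
Extended Euclidean algorithm on (66, 19):
66 = 3 × 19 + 9  ⟹  9 = (1)·66 + (-3)·19
19 = 2 × 9 + 1  ⟹  1 = (-2)·66 + (7)·19
So (7)·19 ≡ 1 (mod 66), i.e. 19^(-1) ≡ 7 (mod 66).
Check: 19 × 7 = 133 ≡ 1 (mod 66)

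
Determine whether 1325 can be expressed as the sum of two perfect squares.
10² + 35² (a=10, b=35)

Factorization: 1325 = 5^2 × 53
By Fermat: n is sum of two squares iff every prime p ≡ 3 (mod 4) appears to even power.
All primes ≡ 3 (mod 4) appear to even power.
Search a = 0, 1, 2, … for 1325 - a² a perfect square: first hit at a = 10: 1325 - 100 = 1225 = 35².
1325 = 10² + 35² = 100 + 1225 ✓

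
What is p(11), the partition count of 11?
56

p(n) counts ways to write n as a sum of positive integers (order ignored).
Euler's pentagonal recurrence: p(k) = p(k-1) + p(k-2) - p(k-5) - p(k-7) + p(k-12) + p(k-15) - ... (offsets j(3j∓1)/2, signs ++--, p(0)=1, p(<0)=0).
DP table for k = 0..10: p(0)=1, p(1)=1, p(2)=2, p(3)=3, p(4)=5, p(5)=7, p(6)=11, p(7)=15, p(8)=22, p(9)=30, p(10)=42.
Final step: p(11) = p(10) + p(9) - p(6) - p(4)
= 42 + 30 - 11 - 5
= 56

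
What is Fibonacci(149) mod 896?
677

Matrix identity: Q^n = [[F_(n+1), F_n], [F_n, F_(n-1)]] with Q = [[1,1],[1,0]].
n = 149 = 10010101₂. Square-and-multiply, entries mod 896:
Q^1 = [[1,1],[1,0]]
Q^2 = (Q^1)² = [[2,1],[1,1]]
Q^4 = (Q^2)² = [[5,3],[3,2]]
Q^9 = (Q^4)²·Q = [[55,34],[34,21]]
Q^18 = (Q^9)² = [[597,792],[792,701]]
Q^37 = (Q^18)²·Q = [[169,761],[761,304]]
Q^74 = (Q^37)² = [[194,657],[657,433]]
Q^149 = (Q^74)²·Q = [[456,677],[677,675]]
F_149 mod 896 = Q^149[0][1] = 677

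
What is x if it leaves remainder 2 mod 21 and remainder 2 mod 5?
2

Using Chinese Remainder Theorem:
M = 21 × 5 = 105
M1 = 5, M2 = 21
y1 = 5^(-1) mod 21 = 17
y2 = 21^(-1) mod 5 = 1
x = (2×5×17 + 2×21×1) mod 105 = 2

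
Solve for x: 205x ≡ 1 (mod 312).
277

gcd(205, 312) = 1, so the inverse exists.
Extended Euclidean algorithm on (312, 205):
312 = 1 × 205 + 107  ⟹  107 = (1)·312 + (-1)·205
205 = 1 × 107 + 98  ⟹  98 = (-1)·312 + (2)·205
107 = 1 × 98 + 9  ⟹  9 = (2)·312 + (-3)·205
98 = 10 × 9 + 8  ⟹  8 = (-21)·312 + (32)·205
9 = 1 × 8 + 1  ⟹  1 = (23)·312 + (-35)·205
So (-35)·205 ≡ 1 (mod 312), i.e. 205^(-1) ≡ -35 ≡ 277 (mod 312).
Check: 205 × 277 = 56785 ≡ 1 (mod 312)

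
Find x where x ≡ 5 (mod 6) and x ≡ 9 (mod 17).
77

Using Chinese Remainder Theorem:
M = 6 × 17 = 102
M1 = 17, M2 = 6
y1 = 17^(-1) mod 6 = 5
y2 = 6^(-1) mod 17 = 3
x = (5×17×5 + 9×6×3) mod 102 = 77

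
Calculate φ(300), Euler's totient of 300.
80

300 = 2^2 × 3 × 5^2
φ(n) = n × ∏(1 - 1/p) for each prime p dividing n
φ(300) = 300 × (1 - 1/2) × (1 - 1/3) × (1 - 1/5) = 80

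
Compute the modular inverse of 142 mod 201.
109

gcd(142, 201) = 1, so the inverse exists.
Extended Euclidean algorithm on (201, 142):
201 = 1 × 142 + 59  ⟹  59 = (1)·201 + (-1)·142
142 = 2 × 59 + 24  ⟹  24 = (-2)·201 + (3)·142
59 = 2 × 24 + 11  ⟹  11 = (5)·201 + (-7)·142
24 = 2 × 11 + 2  ⟹  2 = (-12)·201 + (17)·142
11 = 5 × 2 + 1  ⟹  1 = (65)·201 + (-92)·142
So (-92)·142 ≡ 1 (mod 201), i.e. 142^(-1) ≡ -92 ≡ 109 (mod 201).
Check: 142 × 109 = 15478 ≡ 1 (mod 201)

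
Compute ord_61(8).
20

61 is prime, so ord(8) divides φ(61) = 60.
Divisors of 60: 1, 2, 3, 4, 5, 6, 10, 12, 15, 20, 30, 60.
Repeated squaring: 8^1 ≡ 8, 8^2 ≡ 3, 8^4 ≡ 9, 8^8 ≡ 20, 8^16 ≡ 34, 8^32 ≡ 58 (mod 61).
Test 8^d mod 61 for each divisor d in increasing order:
8^1 ≡ 8
8^2 ≡ 3
8^3 = 8^2·8^1 ≡ 24
8^4 ≡ 9
8^5 = 8^4·8^1 ≡ 11
8^6 = 8^4·8^2 ≡ 27
8^10 = 8^8·8^2 ≡ 60
8^12 = 8^8·8^4 ≡ 58
8^15 = 8^8·8^4·8^2·8^1 ≡ 50
8^20 = 8^16·8^4 ≡ 1  ← first divisor giving 1
The order is 20.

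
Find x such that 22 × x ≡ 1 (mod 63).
43

gcd(22, 63) = 1, so the inverse exists.
Extended Euclidean algorithm on (63, 22):
63 = 2 × 22 + 19  ⟹  19 = (1)·63 + (-2)·22
22 = 1 × 19 + 3  ⟹  3 = (-1)·63 + (3)·22
19 = 6 × 3 + 1  ⟹  1 = (7)·63 + (-20)·22
So (-20)·22 ≡ 1 (mod 63), i.e. 22^(-1) ≡ -20 ≡ 43 (mod 63).
Check: 22 × 43 = 946 ≡ 1 (mod 63)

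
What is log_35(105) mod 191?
17

Baby-step giant-step with step n = ⌈√191⌉ = 14.
Baby steps 35^j mod 191 (j:value) for j=0..13: 0:1, 1:35, 2:79, 3:91, 4:129, 5:122, 6:68, 7:88, 8:24, 9:76, 10:177, 11:83, 12:40, 13:63.
Giant-step multiplier: 35^(-14) ≡ 35^(190-14) = 35^176 ≡ 90 (mod 191).
Giant steps γ_i = 105·90^i mod 191: γ_0=105, γ_1=91 (in table at j=3).
x = i·n + j = 1·14 + 3 = 17.
Check: 35^17 ≡ 105 (mod 191).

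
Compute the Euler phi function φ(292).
144

292 = 2^2 × 73
φ(n) = n × ∏(1 - 1/p) for each prime p dividing n
φ(292) = 292 × (1 - 1/2) × (1 - 1/73) = 144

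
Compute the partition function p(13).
101

p(n) counts ways to write n as a sum of positive integers (order ignored).
Euler's pentagonal recurrence: p(k) = p(k-1) + p(k-2) - p(k-5) - p(k-7) + p(k-12) + p(k-15) - ... (offsets j(3j∓1)/2, signs ++--, p(0)=1, p(<0)=0).
DP table for k = 0..12: p(0)=1, p(1)=1, p(2)=2, p(3)=3, p(4)=5, p(5)=7, p(6)=11, p(7)=15, p(8)=22, p(9)=30, p(10)=42, p(11)=56, p(12)=77.
Final step: p(13) = p(12) + p(11) - p(8) - p(6) + p(1)
= 77 + 56 - 22 - 11 + 1
= 101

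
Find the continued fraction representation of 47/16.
[2; 1, 15]

Euclidean algorithm steps:
47 = 2 × 16 + 15
16 = 1 × 15 + 1
15 = 15 × 1 + 0
Continued fraction: [2; 1, 15]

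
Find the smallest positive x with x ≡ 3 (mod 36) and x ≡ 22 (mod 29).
399

Using Chinese Remainder Theorem:
M = 36 × 29 = 1044
M1 = 29, M2 = 36
y1 = 29^(-1) mod 36 = 5
y2 = 36^(-1) mod 29 = 25
x = (3×29×5 + 22×36×25) mod 1044 = 399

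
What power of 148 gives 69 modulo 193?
6

Baby-step giant-step with step n = ⌈√193⌉ = 14.
Baby steps 148^j mod 193 (j:value) for j=0..13: 0:1, 1:148, 2:95, 3:164, 4:147, 5:140, 6:69, 7:176, 8:186, 9:122, 10:107, 11:10, 12:129, 13:178.
h = 69 is already in the table at j=6, so x = 6.
Check: 148^6 ≡ 69 (mod 193).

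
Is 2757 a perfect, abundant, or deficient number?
deficient

Proper divisors of 2757: sum = 1 + 3 + 919 = 923
Since 923 < 2757, 2757 is deficient.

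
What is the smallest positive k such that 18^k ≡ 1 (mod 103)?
51

103 is prime, so ord(18) divides φ(103) = 102.
Divisors of 102: 1, 2, 3, 6, 17, 34, 51, 102.
Repeated squaring: 18^1 ≡ 18, 18^2 ≡ 15, 18^4 ≡ 19, 18^8 ≡ 52, 18^16 ≡ 26, 18^32 ≡ 58, 18^64 ≡ 68 (mod 103).
Test 18^d mod 103 for each divisor d in increasing order:
18^1 ≡ 18
18^2 ≡ 15
18^3 = 18^2·18^1 ≡ 64
18^6 = 18^4·18^2 ≡ 79
18^17 = 18^16·18^1 ≡ 56
18^34 = 18^32·18^2 ≡ 46
18^51 = 18^32·18^16·18^2·18^1 ≡ 1  ← first divisor giving 1
The order is 51.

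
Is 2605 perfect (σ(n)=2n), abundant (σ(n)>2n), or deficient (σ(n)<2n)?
deficient

Proper divisors of 2605: sum = 1 + 5 + 521 = 527
Since 527 < 2605, 2605 is deficient.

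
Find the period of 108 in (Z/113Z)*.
112

113 is prime, so ord(108) divides φ(113) = 112.
Divisors of 112: 1, 2, 4, 7, 8, 14, 16, 28, 56, 112.
Repeated squaring: 108^1 ≡ 108, 108^2 ≡ 25, 108^4 ≡ 60, 108^8 ≡ 97, 108^16 ≡ 30, 108^32 ≡ 109, 108^64 ≡ 16 (mod 113).
Test 108^d mod 113 for each divisor d in increasing order:
108^1 ≡ 108
108^2 ≡ 25
108^4 ≡ 60
108^7 = 108^4·108^2·108^1 ≡ 71
108^8 ≡ 97
108^14 = 108^8·108^4·108^2 ≡ 69
108^16 ≡ 30
108^28 = 108^16·108^8·108^4 ≡ 15
108^56 = 108^32·108^16·108^8 ≡ 112
108^112 = 108^64·108^32·108^16 ≡ 1  ← first divisor giving 1
The order is 112.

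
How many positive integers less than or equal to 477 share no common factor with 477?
312

477 = 3^2 × 53
φ(n) = n × ∏(1 - 1/p) for each prime p dividing n
φ(477) = 477 × (1 - 1/3) × (1 - 1/53) = 312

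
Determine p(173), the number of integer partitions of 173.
362326859895

p(n) counts ways to write n as a sum of positive integers (order ignored).
Euler's pentagonal recurrence: p(k) = p(k-1) + p(k-2) - p(k-5) - p(k-7) + p(k-12) + p(k-15) - ... (offsets j(3j∓1)/2, signs ++--, p(0)=1, p(<0)=0).
DP table for k = 0..172: p(0)=1, p(1)=1, p(2)=2, p(3)=3, p(4)=5, p(5)=7, p(6)=11, p(7)=15, p(8)=22, p(9)=30, p(10)=42, p(11)=56, p(12)=77, p(13)=101, p(14)=135, p(15)=176, p(16)=231, p(17)=297, p(18)=385, p(19)=490, p(20)=627, p(21)=792, p(22)=1002, p(23)=1255, p(24)=1575, p(25)=1958, p(26)=2436, p(27)=3010, p(28)=3718, p(29)=4565, p(30)=5604, p(31)=6842, p(32)=8349, p(33)=10143, p(34)=12310, p(35)=14883, p(36)=17977, p(37)=21637, p(38)=26015, p(39)=31185, p(40)=37338, p(41)=44583, p(42)=53174, p(43)=63261, p(44)=75175, p(45)=89134, p(46)=105558, p(47)=124754, p(48)=147273, p(49)=173525, p(50)=204226, p(51)=239943, p(52)=281589, p(53)=329931, p(54)=386155, p(55)=451276, p(56)=526823, p(57)=614154, p(58)=715220, p(59)=831820, p(60)=966467, p(61)=1121505, p(62)=1300156, p(63)=1505499, p(64)=1741630, p(65)=2012558, p(66)=2323520, p(67)=2679689, p(68)=3087735, p(69)=3554345, p(70)=4087968, p(71)=4697205, p(72)=5392783, p(73)=6185689, p(74)=7089500, p(75)=8118264, p(76)=9289091, p(77)=10619863, p(78)=12132164, p(79)=13848650, p(80)=15796476, p(81)=18004327, p(82)=20506255, p(83)=23338469, p(84)=26543660, p(85)=30167357, p(86)=34262962, p(87)=38887673, p(88)=44108109, p(89)=49995925, p(90)=56634173, p(91)=64112359, p(92)=72533807, p(93)=82010177, p(94)=92669720, p(95)=104651419, p(96)=118114304, p(97)=133230930, p(98)=150198136, p(99)=169229875, p(100)=190569292, p(101)=214481126, p(102)=241265379, p(103)=271248950, p(104)=304801365, p(105)=342325709, p(106)=384276336, p(107)=431149389, p(108)=483502844, p(109)=541946240, p(110)=607163746, p(111)=679903203, p(112)=761002156, p(113)=851376628, p(114)=952050665, p(115)=1064144451, p(116)=1188908248, p(117)=1327710076, p(118)=1482074143, p(119)=1653668665, p(120)=1844349560, p(121)=2056148051, p(122)=2291320912, p(123)=2552338241, p(124)=2841940500, p(125)=3163127352, p(126)=3519222692, p(127)=3913864295, p(128)=4351078600, p(129)=4835271870, p(130)=5371315400, p(131)=5964539504, p(132)=6620830889, p(133)=7346629512, p(134)=8149040695, p(135)=9035836076, p(136)=10015581680, p(137)=11097645016, p(138)=12292341831, p(139)=13610949895, p(140)=15065878135, p(141)=16670689208, p(142)=18440293320, p(143)=20390982757, p(144)=22540654445, p(145)=24908858009, p(146)=27517052599, p(147)=30388671978, p(148)=33549419497, p(149)=37027355200, p(150)=40853235313, p(151)=45060624582, p(152)=49686288421, p(153)=54770336324, p(154)=60356673280, p(155)=66493182097, p(156)=73232243759, p(157)=80630964769, p(158)=88751778802, p(159)=97662728555, p(160)=107438159466, p(161)=118159068427, p(162)=129913904637, p(163)=142798995930, p(164)=156919475295, p(165)=172389800255, p(166)=189334822579, p(167)=207890420102, p(168)=228204732751, p(169)=250438925115, p(170)=274768617130, p(171)=301384802048, p(172)=330495499613.
Final step: p(173) = p(172) + p(171) - p(168) - p(166) + p(161) + p(158) - p(151) - p(147) + p(138) + p(133) - p(122) - p(116) + p(103) + p(96) - p(81) - p(73) + p(56) + p(47) - p(28) - p(18)
= 330495499613 + 301384802048 - 228204732751 - 189334822579 + 118159068427 + 88751778802 - 45060624582 - 30388671978 + 12292341831 + 7346629512 - 2291320912 - 1188908248 + 271248950 + 118114304 - 18004327 - 6185689 + 526823 + 124754 - 3718 - 385
= 362326859895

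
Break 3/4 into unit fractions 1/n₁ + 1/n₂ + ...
1/2 + 1/4

Greedy algorithm:
3/4: ceiling(4/3) = 2, use 1/2
1/4: ceiling(4/1) = 4, use 1/4
Result: 3/4 = 1/2 + 1/4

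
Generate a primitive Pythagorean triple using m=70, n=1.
(4899, 140, 4901)

Euclid's formula: a = m² - n², b = 2mn, c = m² + n²
m = 70, n = 1
a = 70² - 1² = 4900 - 1 = 4899
b = 2 × 70 × 1 = 140
c = 70² + 1² = 4900 + 1 = 4901
Verification: 4899² + 140² = 24000201 + 19600 = 24019801 = 4901² ✓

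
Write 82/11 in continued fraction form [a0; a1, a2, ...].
[7; 2, 5]

Euclidean algorithm steps:
82 = 7 × 11 + 5
11 = 2 × 5 + 1
5 = 5 × 1 + 0
Continued fraction: [7; 2, 5]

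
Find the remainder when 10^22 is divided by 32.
0

Repeated squaring. Binary of 22 = 10110.
10^1 ≡ 10 (mod 32); 10^2 ≡ 4 (mod 32); 10^4 ≡ 16 (mod 32); 10^8 ≡ 0 (mod 32); 10^16 ≡ 0 (mod 32)
10^22 = 10^2 × 10^4 × 10^16 ≡ 0 (mod 32)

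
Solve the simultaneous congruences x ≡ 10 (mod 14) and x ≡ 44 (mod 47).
514

Using Chinese Remainder Theorem:
M = 14 × 47 = 658
M1 = 47, M2 = 14
y1 = 47^(-1) mod 14 = 3
y2 = 14^(-1) mod 47 = 37
x = (10×47×3 + 44×14×37) mod 658 = 514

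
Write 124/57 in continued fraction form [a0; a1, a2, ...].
[2; 5, 1, 2, 3]

Euclidean algorithm steps:
124 = 2 × 57 + 10
57 = 5 × 10 + 7
10 = 1 × 7 + 3
7 = 2 × 3 + 1
3 = 3 × 1 + 0
Continued fraction: [2; 5, 1, 2, 3]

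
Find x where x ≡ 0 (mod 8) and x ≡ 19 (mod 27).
208

Using Chinese Remainder Theorem:
M = 8 × 27 = 216
M1 = 27, M2 = 8
y1 = 27^(-1) mod 8 = 3
y2 = 8^(-1) mod 27 = 17
x = (0×27×3 + 19×8×17) mod 216 = 208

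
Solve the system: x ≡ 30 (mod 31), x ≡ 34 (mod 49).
867

Using Chinese Remainder Theorem:
M = 31 × 49 = 1519
M1 = 49, M2 = 31
y1 = 49^(-1) mod 31 = 19
y2 = 31^(-1) mod 49 = 19
x = (30×49×19 + 34×31×19) mod 1519 = 867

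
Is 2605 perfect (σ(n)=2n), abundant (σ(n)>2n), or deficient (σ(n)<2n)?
deficient

Proper divisors of 2605: sum = 1 + 5 + 521 = 527
Since 527 < 2605, 2605 is deficient.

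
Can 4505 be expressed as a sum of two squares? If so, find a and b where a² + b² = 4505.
4² + 67² (a=4, b=67)

Factorization: 4505 = 5 × 17 × 53
By Fermat: n is sum of two squares iff every prime p ≡ 3 (mod 4) appears to even power.
All primes ≡ 3 (mod 4) appear to even power.
Search a = 0, 1, 2, … for 4505 - a² a perfect square: first hit at a = 4: 4505 - 16 = 4489 = 67².
4505 = 4² + 67² = 16 + 4489 ✓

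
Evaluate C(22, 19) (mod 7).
0

Using Lucas' theorem:
Write n=22 and k=19 in base 7:
n in base 7: [3, 1]
k in base 7: [2, 5]
C(22,19) mod 7 = ∏ C(n_i, k_i) mod 7
Digit binomials (mod 7): C(3,2) = 3; C(1,5) = 0 (k_i > n_i)
Product: 3 × 0 = 0 ≡ 0 (mod 7)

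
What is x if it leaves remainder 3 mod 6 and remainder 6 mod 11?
39

Using Chinese Remainder Theorem:
M = 6 × 11 = 66
M1 = 11, M2 = 6
y1 = 11^(-1) mod 6 = 5
y2 = 6^(-1) mod 11 = 2
x = (3×11×5 + 6×6×2) mod 66 = 39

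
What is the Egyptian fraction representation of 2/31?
1/16 + 1/496

Greedy algorithm:
2/31: ceiling(31/2) = 16, use 1/16
1/496: ceiling(496/1) = 496, use 1/496
Result: 2/31 = 1/16 + 1/496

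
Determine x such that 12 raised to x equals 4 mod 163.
140

Baby-step giant-step with step n = ⌈√163⌉ = 13.
Baby steps 12^j mod 163 (j:value) for j=0..12: 0:1, 1:12, 2:144, 3:98, 4:35, 5:94, 6:150, 7:7, 8:84, 9:30, 10:34, 11:82, 12:6.
Giant-step multiplier: 12^(-13) ≡ 12^(162-13) = 12^149 ≡ 120 (mod 163).
Giant steps γ_i = 4·120^i mod 163: γ_0=4, γ_1=154, γ_2=61, γ_3=148, γ_4=156, γ_5=138, γ_6=97, γ_7=67, γ_8=53, γ_9=3, γ_10=34 (in table at j=10).
x = i·n + j = 10·13 + 10 = 140.
Check: 12^140 ≡ 4 (mod 163).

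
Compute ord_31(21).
30

31 is prime, so ord(21) divides φ(31) = 30.
Divisors of 30: 1, 2, 3, 5, 6, 10, 15, 30.
Repeated squaring: 21^1 ≡ 21, 21^2 ≡ 7, 21^4 ≡ 18, 21^8 ≡ 14, 21^16 ≡ 10 (mod 31).
Test 21^d mod 31 for each divisor d in increasing order:
21^1 ≡ 21
21^2 ≡ 7
21^3 = 21^2·21^1 ≡ 23
21^5 = 21^4·21^1 ≡ 6
21^6 = 21^4·21^2 ≡ 2
21^10 = 21^8·21^2 ≡ 5
21^15 = 21^8·21^4·21^2·21^1 ≡ 30
21^30 = 21^16·21^8·21^4·21^2 ≡ 1  ← first divisor giving 1
The order is 30.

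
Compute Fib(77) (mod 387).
347

Matrix identity: Q^n = [[F_(n+1), F_n], [F_n, F_(n-1)]] with Q = [[1,1],[1,0]].
n = 77 = 1001101₂. Square-and-multiply, entries mod 387:
Q^1 = [[1,1],[1,0]]
Q^2 = (Q^1)² = [[2,1],[1,1]]
Q^4 = (Q^2)² = [[5,3],[3,2]]
Q^9 = (Q^4)²·Q = [[55,34],[34,21]]
Q^19 = (Q^9)²·Q = [[186,311],[311,262]]
Q^38 = (Q^19)² = [[124,8],[8,116]]
Q^77 = (Q^38)²·Q = [[332,347],[347,372]]
F_77 mod 387 = Q^77[0][1] = 347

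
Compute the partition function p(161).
118159068427

p(n) counts ways to write n as a sum of positive integers (order ignored).
Euler's pentagonal recurrence: p(k) = p(k-1) + p(k-2) - p(k-5) - p(k-7) + p(k-12) + p(k-15) - ... (offsets j(3j∓1)/2, signs ++--, p(0)=1, p(<0)=0).
DP table for k = 0..160: p(0)=1, p(1)=1, p(2)=2, p(3)=3, p(4)=5, p(5)=7, p(6)=11, p(7)=15, p(8)=22, p(9)=30, p(10)=42, p(11)=56, p(12)=77, p(13)=101, p(14)=135, p(15)=176, p(16)=231, p(17)=297, p(18)=385, p(19)=490, p(20)=627, p(21)=792, p(22)=1002, p(23)=1255, p(24)=1575, p(25)=1958, p(26)=2436, p(27)=3010, p(28)=3718, p(29)=4565, p(30)=5604, p(31)=6842, p(32)=8349, p(33)=10143, p(34)=12310, p(35)=14883, p(36)=17977, p(37)=21637, p(38)=26015, p(39)=31185, p(40)=37338, p(41)=44583, p(42)=53174, p(43)=63261, p(44)=75175, p(45)=89134, p(46)=105558, p(47)=124754, p(48)=147273, p(49)=173525, p(50)=204226, p(51)=239943, p(52)=281589, p(53)=329931, p(54)=386155, p(55)=451276, p(56)=526823, p(57)=614154, p(58)=715220, p(59)=831820, p(60)=966467, p(61)=1121505, p(62)=1300156, p(63)=1505499, p(64)=1741630, p(65)=2012558, p(66)=2323520, p(67)=2679689, p(68)=3087735, p(69)=3554345, p(70)=4087968, p(71)=4697205, p(72)=5392783, p(73)=6185689, p(74)=7089500, p(75)=8118264, p(76)=9289091, p(77)=10619863, p(78)=12132164, p(79)=13848650, p(80)=15796476, p(81)=18004327, p(82)=20506255, p(83)=23338469, p(84)=26543660, p(85)=30167357, p(86)=34262962, p(87)=38887673, p(88)=44108109, p(89)=49995925, p(90)=56634173, p(91)=64112359, p(92)=72533807, p(93)=82010177, p(94)=92669720, p(95)=104651419, p(96)=118114304, p(97)=133230930, p(98)=150198136, p(99)=169229875, p(100)=190569292, p(101)=214481126, p(102)=241265379, p(103)=271248950, p(104)=304801365, p(105)=342325709, p(106)=384276336, p(107)=431149389, p(108)=483502844, p(109)=541946240, p(110)=607163746, p(111)=679903203, p(112)=761002156, p(113)=851376628, p(114)=952050665, p(115)=1064144451, p(116)=1188908248, p(117)=1327710076, p(118)=1482074143, p(119)=1653668665, p(120)=1844349560, p(121)=2056148051, p(122)=2291320912, p(123)=2552338241, p(124)=2841940500, p(125)=3163127352, p(126)=3519222692, p(127)=3913864295, p(128)=4351078600, p(129)=4835271870, p(130)=5371315400, p(131)=5964539504, p(132)=6620830889, p(133)=7346629512, p(134)=8149040695, p(135)=9035836076, p(136)=10015581680, p(137)=11097645016, p(138)=12292341831, p(139)=13610949895, p(140)=15065878135, p(141)=16670689208, p(142)=18440293320, p(143)=20390982757, p(144)=22540654445, p(145)=24908858009, p(146)=27517052599, p(147)=30388671978, p(148)=33549419497, p(149)=37027355200, p(150)=40853235313, p(151)=45060624582, p(152)=49686288421, p(153)=54770336324, p(154)=60356673280, p(155)=66493182097, p(156)=73232243759, p(157)=80630964769, p(158)=88751778802, p(159)=97662728555, p(160)=107438159466.
Final step: p(161) = p(160) + p(159) - p(156) - p(154) + p(149) + p(146) - p(139) - p(135) + p(126) + p(121) - p(110) - p(104) + p(91) + p(84) - p(69) - p(61) + p(44) + p(35) - p(16) - p(6)
= 107438159466 + 97662728555 - 73232243759 - 60356673280 + 37027355200 + 27517052599 - 13610949895 - 9035836076 + 3519222692 + 2056148051 - 607163746 - 304801365 + 64112359 + 26543660 - 3554345 - 1121505 + 75175 + 14883 - 231 - 11
= 118159068427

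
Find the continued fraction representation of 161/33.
[4; 1, 7, 4]

Euclidean algorithm steps:
161 = 4 × 33 + 29
33 = 1 × 29 + 4
29 = 7 × 4 + 1
4 = 4 × 1 + 0
Continued fraction: [4; 1, 7, 4]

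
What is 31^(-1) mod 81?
34

gcd(31, 81) = 1, so the inverse exists.
Extended Euclidean algorithm on (81, 31):
81 = 2 × 31 + 19  ⟹  19 = (1)·81 + (-2)·31
31 = 1 × 19 + 12  ⟹  12 = (-1)·81 + (3)·31
19 = 1 × 12 + 7  ⟹  7 = (2)·81 + (-5)·31
12 = 1 × 7 + 5  ⟹  5 = (-3)·81 + (8)·31
7 = 1 × 5 + 2  ⟹  2 = (5)·81 + (-13)·31
5 = 2 × 2 + 1  ⟹  1 = (-13)·81 + (34)·31
So (34)·31 ≡ 1 (mod 81), i.e. 31^(-1) ≡ 34 (mod 81).
Check: 31 × 34 = 1054 ≡ 1 (mod 81)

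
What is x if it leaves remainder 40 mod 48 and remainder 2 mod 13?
184

Using Chinese Remainder Theorem:
M = 48 × 13 = 624
M1 = 13, M2 = 48
y1 = 13^(-1) mod 48 = 37
y2 = 48^(-1) mod 13 = 3
x = (40×13×37 + 2×48×3) mod 624 = 184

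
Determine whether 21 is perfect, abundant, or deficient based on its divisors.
deficient

Proper divisors of 21: sum = 1 + 3 + 7 = 11
Since 11 < 21, 21 is deficient.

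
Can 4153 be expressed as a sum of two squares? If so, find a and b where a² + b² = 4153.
43² + 48² (a=43, b=48)

Factorization: 4153 = 4153
By Fermat: n is sum of two squares iff every prime p ≡ 3 (mod 4) appears to even power.
All primes ≡ 3 (mod 4) appear to even power.
Search a = 0, 1, 2, … for 4153 - a² a perfect square: first hit at a = 43: 4153 - 1849 = 2304 = 48².
4153 = 43² + 48² = 1849 + 2304 ✓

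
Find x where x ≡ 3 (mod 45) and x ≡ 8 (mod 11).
228

Using Chinese Remainder Theorem:
M = 45 × 11 = 495
M1 = 11, M2 = 45
y1 = 11^(-1) mod 45 = 41
y2 = 45^(-1) mod 11 = 1
x = (3×11×41 + 8×45×1) mod 495 = 228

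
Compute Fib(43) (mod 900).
437

Matrix identity: Q^n = [[F_(n+1), F_n], [F_n, F_(n-1)]] with Q = [[1,1],[1,0]].
n = 43 = 101011₂. Square-and-multiply, entries mod 900:
Q^1 = [[1,1],[1,0]]
Q^2 = (Q^1)² = [[2,1],[1,1]]
Q^5 = (Q^2)²·Q = [[8,5],[5,3]]
Q^10 = (Q^5)² = [[89,55],[55,34]]
Q^21 = (Q^10)²·Q = [[611,146],[146,465]]
Q^43 = (Q^21)²·Q = [[33,437],[437,496]]
F_43 mod 900 = Q^43[0][1] = 437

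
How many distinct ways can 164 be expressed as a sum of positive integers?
156919475295

p(n) counts ways to write n as a sum of positive integers (order ignored).
Euler's pentagonal recurrence: p(k) = p(k-1) + p(k-2) - p(k-5) - p(k-7) + p(k-12) + p(k-15) - ... (offsets j(3j∓1)/2, signs ++--, p(0)=1, p(<0)=0).
DP table for k = 0..163: p(0)=1, p(1)=1, p(2)=2, p(3)=3, p(4)=5, p(5)=7, p(6)=11, p(7)=15, p(8)=22, p(9)=30, p(10)=42, p(11)=56, p(12)=77, p(13)=101, p(14)=135, p(15)=176, p(16)=231, p(17)=297, p(18)=385, p(19)=490, p(20)=627, p(21)=792, p(22)=1002, p(23)=1255, p(24)=1575, p(25)=1958, p(26)=2436, p(27)=3010, p(28)=3718, p(29)=4565, p(30)=5604, p(31)=6842, p(32)=8349, p(33)=10143, p(34)=12310, p(35)=14883, p(36)=17977, p(37)=21637, p(38)=26015, p(39)=31185, p(40)=37338, p(41)=44583, p(42)=53174, p(43)=63261, p(44)=75175, p(45)=89134, p(46)=105558, p(47)=124754, p(48)=147273, p(49)=173525, p(50)=204226, p(51)=239943, p(52)=281589, p(53)=329931, p(54)=386155, p(55)=451276, p(56)=526823, p(57)=614154, p(58)=715220, p(59)=831820, p(60)=966467, p(61)=1121505, p(62)=1300156, p(63)=1505499, p(64)=1741630, p(65)=2012558, p(66)=2323520, p(67)=2679689, p(68)=3087735, p(69)=3554345, p(70)=4087968, p(71)=4697205, p(72)=5392783, p(73)=6185689, p(74)=7089500, p(75)=8118264, p(76)=9289091, p(77)=10619863, p(78)=12132164, p(79)=13848650, p(80)=15796476, p(81)=18004327, p(82)=20506255, p(83)=23338469, p(84)=26543660, p(85)=30167357, p(86)=34262962, p(87)=38887673, p(88)=44108109, p(89)=49995925, p(90)=56634173, p(91)=64112359, p(92)=72533807, p(93)=82010177, p(94)=92669720, p(95)=104651419, p(96)=118114304, p(97)=133230930, p(98)=150198136, p(99)=169229875, p(100)=190569292, p(101)=214481126, p(102)=241265379, p(103)=271248950, p(104)=304801365, p(105)=342325709, p(106)=384276336, p(107)=431149389, p(108)=483502844, p(109)=541946240, p(110)=607163746, p(111)=679903203, p(112)=761002156, p(113)=851376628, p(114)=952050665, p(115)=1064144451, p(116)=1188908248, p(117)=1327710076, p(118)=1482074143, p(119)=1653668665, p(120)=1844349560, p(121)=2056148051, p(122)=2291320912, p(123)=2552338241, p(124)=2841940500, p(125)=3163127352, p(126)=3519222692, p(127)=3913864295, p(128)=4351078600, p(129)=4835271870, p(130)=5371315400, p(131)=5964539504, p(132)=6620830889, p(133)=7346629512, p(134)=8149040695, p(135)=9035836076, p(136)=10015581680, p(137)=11097645016, p(138)=12292341831, p(139)=13610949895, p(140)=15065878135, p(141)=16670689208, p(142)=18440293320, p(143)=20390982757, p(144)=22540654445, p(145)=24908858009, p(146)=27517052599, p(147)=30388671978, p(148)=33549419497, p(149)=37027355200, p(150)=40853235313, p(151)=45060624582, p(152)=49686288421, p(153)=54770336324, p(154)=60356673280, p(155)=66493182097, p(156)=73232243759, p(157)=80630964769, p(158)=88751778802, p(159)=97662728555, p(160)=107438159466, p(161)=118159068427, p(162)=129913904637, p(163)=142798995930.
Final step: p(164) = p(163) + p(162) - p(159) - p(157) + p(152) + p(149) - p(142) - p(138) + p(129) + p(124) - p(113) - p(107) + p(94) + p(87) - p(72) - p(64) + p(47) + p(38) - p(19) - p(9)
= 142798995930 + 129913904637 - 97662728555 - 80630964769 + 49686288421 + 37027355200 - 18440293320 - 12292341831 + 4835271870 + 2841940500 - 851376628 - 431149389 + 92669720 + 38887673 - 5392783 - 1741630 + 124754 + 26015 - 490 - 30
= 156919475295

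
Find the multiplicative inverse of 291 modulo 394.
153

gcd(291, 394) = 1, so the inverse exists.
Extended Euclidean algorithm on (394, 291):
394 = 1 × 291 + 103  ⟹  103 = (1)·394 + (-1)·291
291 = 2 × 103 + 85  ⟹  85 = (-2)·394 + (3)·291
103 = 1 × 85 + 18  ⟹  18 = (3)·394 + (-4)·291
85 = 4 × 18 + 13  ⟹  13 = (-14)·394 + (19)·291
18 = 1 × 13 + 5  ⟹  5 = (17)·394 + (-23)·291
13 = 2 × 5 + 3  ⟹  3 = (-48)·394 + (65)·291
5 = 1 × 3 + 2  ⟹  2 = (65)·394 + (-88)·291
3 = 1 × 2 + 1  ⟹  1 = (-113)·394 + (153)·291
So (153)·291 ≡ 1 (mod 394), i.e. 291^(-1) ≡ 153 (mod 394).
Check: 291 × 153 = 44523 ≡ 1 (mod 394)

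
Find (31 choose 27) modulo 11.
5

Using Lucas' theorem:
Write n=31 and k=27 in base 11:
n in base 11: [2, 9]
k in base 11: [2, 5]
C(31,27) mod 11 = ∏ C(n_i, k_i) mod 11
Digit binomials (mod 11): C(2,2) = 1; C(9,5) = 126 ≡ 5
Product: 1 × 5 = 5 ≡ 5 (mod 11)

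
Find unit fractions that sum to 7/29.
1/5 + 1/25 + 1/725

Greedy algorithm:
7/29: ceiling(29/7) = 5, use 1/5
6/145: ceiling(145/6) = 25, use 1/25
1/725: ceiling(725/1) = 725, use 1/725
Result: 7/29 = 1/5 + 1/25 + 1/725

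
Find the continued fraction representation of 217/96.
[2; 3, 1, 5, 4]

Euclidean algorithm steps:
217 = 2 × 96 + 25
96 = 3 × 25 + 21
25 = 1 × 21 + 4
21 = 5 × 4 + 1
4 = 4 × 1 + 0
Continued fraction: [2; 3, 1, 5, 4]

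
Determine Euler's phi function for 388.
192

388 = 2^2 × 97
φ(n) = n × ∏(1 - 1/p) for each prime p dividing n
φ(388) = 388 × (1 - 1/2) × (1 - 1/97) = 192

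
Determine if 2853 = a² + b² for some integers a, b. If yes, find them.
33² + 42² (a=33, b=42)

Factorization: 2853 = 3^2 × 317
By Fermat: n is sum of two squares iff every prime p ≡ 3 (mod 4) appears to even power.
All primes ≡ 3 (mod 4) appear to even power.
Search a = 0, 1, 2, … for 2853 - a² a perfect square: first hit at a = 33: 2853 - 1089 = 1764 = 42².
2853 = 33² + 42² = 1089 + 1764 ✓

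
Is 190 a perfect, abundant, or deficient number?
deficient

Proper divisors of 190: sum = 1 + 2 + 5 + 10 + 19 + 38 + 95 = 170
Since 170 < 190, 190 is deficient.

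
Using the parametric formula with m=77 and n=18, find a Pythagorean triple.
(5605, 2772, 6253)

Euclid's formula: a = m² - n², b = 2mn, c = m² + n²
m = 77, n = 18
a = 77² - 18² = 5929 - 324 = 5605
b = 2 × 77 × 18 = 2772
c = 77² + 18² = 5929 + 324 = 6253
Verification: 5605² + 2772² = 31416025 + 7683984 = 39100009 = 6253² ✓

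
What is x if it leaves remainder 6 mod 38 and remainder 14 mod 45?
1184

Using Chinese Remainder Theorem:
M = 38 × 45 = 1710
M1 = 45, M2 = 38
y1 = 45^(-1) mod 38 = 11
y2 = 38^(-1) mod 45 = 32
x = (6×45×11 + 14×38×32) mod 1710 = 1184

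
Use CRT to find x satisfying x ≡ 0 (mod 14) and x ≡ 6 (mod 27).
168

Using Chinese Remainder Theorem:
M = 14 × 27 = 378
M1 = 27, M2 = 14
y1 = 27^(-1) mod 14 = 13
y2 = 14^(-1) mod 27 = 2
x = (0×27×13 + 6×14×2) mod 378 = 168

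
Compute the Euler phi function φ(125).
100

125 = 5^3
φ(n) = n × ∏(1 - 1/p) for each prime p dividing n
φ(125) = 125 × (1 - 1/5) = 100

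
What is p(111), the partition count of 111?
679903203

p(n) counts ways to write n as a sum of positive integers (order ignored).
Euler's pentagonal recurrence: p(k) = p(k-1) + p(k-2) - p(k-5) - p(k-7) + p(k-12) + p(k-15) - ... (offsets j(3j∓1)/2, signs ++--, p(0)=1, p(<0)=0).
DP table for k = 0..110: p(0)=1, p(1)=1, p(2)=2, p(3)=3, p(4)=5, p(5)=7, p(6)=11, p(7)=15, p(8)=22, p(9)=30, p(10)=42, p(11)=56, p(12)=77, p(13)=101, p(14)=135, p(15)=176, p(16)=231, p(17)=297, p(18)=385, p(19)=490, p(20)=627, p(21)=792, p(22)=1002, p(23)=1255, p(24)=1575, p(25)=1958, p(26)=2436, p(27)=3010, p(28)=3718, p(29)=4565, p(30)=5604, p(31)=6842, p(32)=8349, p(33)=10143, p(34)=12310, p(35)=14883, p(36)=17977, p(37)=21637, p(38)=26015, p(39)=31185, p(40)=37338, p(41)=44583, p(42)=53174, p(43)=63261, p(44)=75175, p(45)=89134, p(46)=105558, p(47)=124754, p(48)=147273, p(49)=173525, p(50)=204226, p(51)=239943, p(52)=281589, p(53)=329931, p(54)=386155, p(55)=451276, p(56)=526823, p(57)=614154, p(58)=715220, p(59)=831820, p(60)=966467, p(61)=1121505, p(62)=1300156, p(63)=1505499, p(64)=1741630, p(65)=2012558, p(66)=2323520, p(67)=2679689, p(68)=3087735, p(69)=3554345, p(70)=4087968, p(71)=4697205, p(72)=5392783, p(73)=6185689, p(74)=7089500, p(75)=8118264, p(76)=9289091, p(77)=10619863, p(78)=12132164, p(79)=13848650, p(80)=15796476, p(81)=18004327, p(82)=20506255, p(83)=23338469, p(84)=26543660, p(85)=30167357, p(86)=34262962, p(87)=38887673, p(88)=44108109, p(89)=49995925, p(90)=56634173, p(91)=64112359, p(92)=72533807, p(93)=82010177, p(94)=92669720, p(95)=104651419, p(96)=118114304, p(97)=133230930, p(98)=150198136, p(99)=169229875, p(100)=190569292, p(101)=214481126, p(102)=241265379, p(103)=271248950, p(104)=304801365, p(105)=342325709, p(106)=384276336, p(107)=431149389, p(108)=483502844, p(109)=541946240, p(110)=607163746.
Final step: p(111) = p(110) + p(109) - p(106) - p(104) + p(99) + p(96) - p(89) - p(85) + p(76) + p(71) - p(60) - p(54) + p(41) + p(34) - p(19) - p(11)
= 607163746 + 541946240 - 384276336 - 304801365 + 169229875 + 118114304 - 49995925 - 30167357 + 9289091 + 4697205 - 966467 - 386155 + 44583 + 12310 - 490 - 56
= 679903203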